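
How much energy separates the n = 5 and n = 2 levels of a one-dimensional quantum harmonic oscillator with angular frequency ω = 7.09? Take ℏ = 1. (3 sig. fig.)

E_n = ℏω(n + ½), so ΔE = (5 − 2) ℏω = 3 × 7.09 = 21.27.

ΔE = 21.3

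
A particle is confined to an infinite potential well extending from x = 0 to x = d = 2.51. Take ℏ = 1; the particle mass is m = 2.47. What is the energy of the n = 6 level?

Requiring ψ(0) = ψ(d) = 0 quantises k = nπ/d, hence E_n = ℏ²k²/2m = n²π²ℏ²/(2md²).
E_6 = 6² × π² / (2 × 2.47 × 2.51²) = 11.42.

E = 11.4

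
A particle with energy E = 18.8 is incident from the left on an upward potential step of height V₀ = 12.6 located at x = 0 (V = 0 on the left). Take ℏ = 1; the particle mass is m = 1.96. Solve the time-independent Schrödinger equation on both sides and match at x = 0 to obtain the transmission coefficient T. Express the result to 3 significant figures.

T = 0.927

On each side the TISE gives plane waves with k = √(2m(E − V))/ℏ: k₁ = √(2·1.96·18.8) = 8.585, k₂ = √(2·1.96·6.2) = 4.930.
Matching ψ and ψ′ at x = 0 gives r = (k₁ − k₂)/(k₁ + k₂), so R = r² = 0.07313 and T = 1 − R = 0.9269.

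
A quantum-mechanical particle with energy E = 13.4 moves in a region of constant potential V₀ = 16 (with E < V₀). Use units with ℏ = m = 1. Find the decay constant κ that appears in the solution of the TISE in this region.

Since E < V₀ the TISE in this region is ψ'' = κ²ψ with κ = √(2m(V₀ − E))/ℏ.
κ = √(2 × 1 × 2.6) = 2.280.

κ = 2.28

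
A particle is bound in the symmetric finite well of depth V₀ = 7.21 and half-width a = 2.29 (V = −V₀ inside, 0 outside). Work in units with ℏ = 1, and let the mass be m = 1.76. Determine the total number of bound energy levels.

N = 8

Define the well-strength parameter z₀ = (a/ℏ)√(2mV₀) = 2.29 × √(2·1.76·7.21) = 11.54.
The even/odd transcendental equations gain one root per π/2 in z₀, giving N = 1 + ⌊2z₀/π⌋ = 1 + ⌊7.344⌋ = 8.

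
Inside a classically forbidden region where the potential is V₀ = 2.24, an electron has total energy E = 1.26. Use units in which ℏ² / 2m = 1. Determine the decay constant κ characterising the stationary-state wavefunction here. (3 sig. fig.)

κ = 0.990

Since E < V₀ the TISE in this region is ψ'' = κ²ψ with κ = √(2m(V₀ − E))/ℏ.
κ = √(2 × 0.5 × 0.98) = 0.9899.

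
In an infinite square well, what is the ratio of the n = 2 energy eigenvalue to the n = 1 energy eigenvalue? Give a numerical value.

E_n = n²π²ℏ²/(2mL²) so the ratio is n₂²/n₁² = 4/1 = 4.

4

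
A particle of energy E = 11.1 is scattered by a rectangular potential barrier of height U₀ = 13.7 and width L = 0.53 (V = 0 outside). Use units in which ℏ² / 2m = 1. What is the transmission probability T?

T = 0.399

Since E < U₀ the interior solution is evanescent with decay constant κ = √(2m(U₀ − E))/ℏ = 1.612.
κL = 0.8546, sinh(κL) = 0.9625.
The exact tunnelling result is T⁻¹ = 1 + U₀² sinh²(κL) / [4E(U₀ − E)] = 2.506, so T = 0.399.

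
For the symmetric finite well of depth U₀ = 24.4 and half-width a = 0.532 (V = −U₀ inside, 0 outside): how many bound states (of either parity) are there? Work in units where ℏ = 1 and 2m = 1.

N = 2

The dimensionless depth is z₀ = a√(2mU₀)/ℏ = 0.532 × √(24.40) = 2.628.
The even/odd transcendental equations gain one root per π/2 in z₀, giving N = 1 + ⌊2z₀/π⌋ = 1 + ⌊1.673⌋ = 2.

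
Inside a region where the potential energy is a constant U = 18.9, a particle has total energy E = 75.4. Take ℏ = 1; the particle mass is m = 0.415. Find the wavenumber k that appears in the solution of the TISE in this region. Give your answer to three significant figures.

With E > U the solution is oscillatory, ψ ∝ e^{±ikx} with k = √(2m(E − U))/ℏ.
k = √(2 × 0.415 × 56.5) = 6.848.

k = 6.85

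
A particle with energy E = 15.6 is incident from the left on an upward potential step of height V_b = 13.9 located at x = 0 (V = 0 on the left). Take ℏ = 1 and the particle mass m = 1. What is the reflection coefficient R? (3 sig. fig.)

The wavenumbers are k₁ = √(2mE)/ℏ = 5.586 on the left and k₂ = √(2m(E − V_b))/ℏ = 1.844 on the right.
Matching ψ and ψ′ at x = 0 gives r = (k₁ − k₂)/(k₁ + k₂), so R = r² = 0.2536 and T = 1 − R = 0.7464.

R = 0.254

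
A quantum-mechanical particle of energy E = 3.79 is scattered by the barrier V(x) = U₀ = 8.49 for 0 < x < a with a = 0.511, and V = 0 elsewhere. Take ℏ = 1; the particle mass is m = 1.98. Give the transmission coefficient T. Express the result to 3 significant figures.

E < U₀: inside the barrier ψ ∝ e^{±κx} with κ = √(2m(U₀ − E))/ℏ = 4.314.
κa = 2.205, sinh(κa) = 4.478.
Matching ψ, ψ′ at both faces gives T = [1 + U₀² sinh²(κa) / (4E(U₀ − E))]⁻¹ = 1/21.28 = 0.0470.

T = 0.0470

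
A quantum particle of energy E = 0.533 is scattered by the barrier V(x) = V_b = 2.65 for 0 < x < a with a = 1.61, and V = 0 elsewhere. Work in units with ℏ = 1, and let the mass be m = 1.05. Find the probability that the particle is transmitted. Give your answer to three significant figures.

T = 0.00289

E < V_b: inside the barrier ψ ∝ e^{±κx} with κ = √(2m(V_b − E))/ℏ = 2.108.
κa = 3.395, sinh(κa) = 14.89.
The exact tunnelling result is T⁻¹ = 1 + V_b² sinh²(κa) / [4E(V_b − E)] = 345.8, so T = 0.00289.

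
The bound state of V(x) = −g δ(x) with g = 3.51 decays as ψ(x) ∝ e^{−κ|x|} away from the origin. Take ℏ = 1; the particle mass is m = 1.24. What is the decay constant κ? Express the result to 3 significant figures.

κ = 4.35

Integrating the TISE across x = 0 gives the cusp condition ψ'(0⁺) − ψ'(0⁻) = −(2mg/ℏ²)ψ(0).
With ψ ∝ e^{−κ|x|} this yields −2κ = −2mg/ℏ², so κ = mg/ℏ² = 4.352.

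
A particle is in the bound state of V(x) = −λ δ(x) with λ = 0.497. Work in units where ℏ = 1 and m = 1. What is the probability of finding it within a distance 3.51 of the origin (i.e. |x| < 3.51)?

P = 0.969

The normalised bound state is ψ = √κ e^{−κ|x|} with κ = mλ/ℏ² = 0.4970.
P(|x| < d) = ∫_{−d}^{d} κ e^{−2κ|x|} dx = 1 − e^{−2κd} = 1 − e^{−3.489} = 0.9695.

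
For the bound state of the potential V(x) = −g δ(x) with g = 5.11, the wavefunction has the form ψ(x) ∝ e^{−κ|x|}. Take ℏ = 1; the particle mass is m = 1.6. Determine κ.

Integrating the TISE across x = 0 gives the cusp condition ψ'(0⁺) − ψ'(0⁻) = −(2mg/ℏ²)ψ(0).
With ψ ∝ e^{−κ|x|} this yields −2κ = −2mg/ℏ², so κ = mg/ℏ² = 8.176.

κ = 8.18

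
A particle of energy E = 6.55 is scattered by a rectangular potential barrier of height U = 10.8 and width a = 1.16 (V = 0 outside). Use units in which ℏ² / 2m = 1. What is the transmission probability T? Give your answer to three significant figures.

T = 0.0315

E < U: inside the barrier ψ ∝ e^{±κx} with κ = √(2m(U − E))/ℏ = 2.062.
κa = 2.391, sinh(κa) = 5.419.
Matching ψ, ψ′ at both faces gives T = [1 + U² sinh²(κa) / (4E(U − E))]⁻¹ = 1/31.76 = 0.0315.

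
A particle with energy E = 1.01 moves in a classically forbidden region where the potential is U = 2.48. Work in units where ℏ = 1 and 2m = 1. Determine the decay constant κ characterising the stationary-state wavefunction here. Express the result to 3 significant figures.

κ = 1.21

Since E < U the TISE in this region is ψ'' = κ²ψ with κ = √(2m(U − E))/ℏ.
κ = √(2 × 0.5 × 1.47) = 1.212.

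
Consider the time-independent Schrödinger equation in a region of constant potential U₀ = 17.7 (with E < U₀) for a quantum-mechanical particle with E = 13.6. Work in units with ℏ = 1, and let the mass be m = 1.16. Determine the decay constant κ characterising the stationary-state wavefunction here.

Since E < U₀ the TISE in this region is ψ'' = κ²ψ with κ = √(2m(U₀ − E))/ℏ.
κ = √(2 × 1.16 × 4.1) = 3.084.

κ = 3.08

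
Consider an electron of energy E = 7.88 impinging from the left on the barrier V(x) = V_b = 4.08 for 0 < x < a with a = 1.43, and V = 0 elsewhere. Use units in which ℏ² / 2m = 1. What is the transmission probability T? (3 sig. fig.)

E > V_b: inside the barrier k₂ = √(2m(E − V_b))/ℏ = 1.949, k₂a = 2.788.
T = [1 + V_b² sin²(k₂a) / (4E(E − V_b))]⁻¹ = 1/1.017 = 0.984.

T = 0.984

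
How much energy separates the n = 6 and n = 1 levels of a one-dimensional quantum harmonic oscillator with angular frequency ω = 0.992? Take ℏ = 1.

ΔE = 4.96

E_n = ℏω(n + ½), so ΔE = (6 − 1) ℏω = 5 × 0.992 = 4.960.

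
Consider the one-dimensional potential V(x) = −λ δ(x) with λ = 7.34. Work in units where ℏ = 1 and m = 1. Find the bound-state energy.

The bound state is ψ(x) = √κ e^{−κ|x|}. The derivative jump ψ'(0⁺) − ψ'(0⁻) = −(2mλ/ℏ²)ψ(0) fixes κ = mλ/ℏ² = 7.340.
Then E = −ℏ²κ²/(2m) = −mλ²/(2ℏ²) = -26.94.

E = -26.9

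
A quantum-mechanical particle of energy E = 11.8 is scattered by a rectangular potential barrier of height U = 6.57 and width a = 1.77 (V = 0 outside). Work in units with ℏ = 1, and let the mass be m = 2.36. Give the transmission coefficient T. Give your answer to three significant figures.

T = 0.943

Above the barrier the interior wavenumber is k₂ = √(2m(E − U))/ℏ = 4.968, giving phase k₂a = 8.794.
Matching at both interfaces gives T⁻¹ = 1 + U² sin²(k₂a) / [4E(E − U)] = 1.061, hence T = 0.943.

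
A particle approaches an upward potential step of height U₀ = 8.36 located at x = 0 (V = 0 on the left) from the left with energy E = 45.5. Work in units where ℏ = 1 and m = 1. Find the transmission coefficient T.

The wavenumbers are k₁ = √(2mE)/ℏ = 9.539 on the left and k₂ = √(2m(E − U₀))/ℏ = 8.619 on the right.
Continuity of ψ and ψ′ at the step yields the reflection amplitude r = (k₁ − k₂)/(k₁ + k₂) = 0.05071; thus R = |r|² = 0.002572, T = 0.9974.

T = 0.997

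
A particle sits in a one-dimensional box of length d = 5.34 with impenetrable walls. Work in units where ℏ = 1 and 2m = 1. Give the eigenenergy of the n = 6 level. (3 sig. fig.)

Requiring ψ(0) = ψ(d) = 0 quantises k = nπ/d, hence E_n = ℏ²k²/2m = n²π²ℏ²/(2md²).
E_6 = 6² × π² / (2 × 0.5 × 5.34²) = 12.46.

E = 12.5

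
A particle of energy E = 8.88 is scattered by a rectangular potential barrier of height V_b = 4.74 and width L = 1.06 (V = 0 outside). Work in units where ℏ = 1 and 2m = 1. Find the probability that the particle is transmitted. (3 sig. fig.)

T = 0.904

Above the barrier the interior wavenumber is k₂ = √(2m(E − V_b))/ℏ = 2.035, giving phase k₂L = 2.157.
T = [1 + V_b² sin²(k₂L) / (4E(E − V_b))]⁻¹ = 1/1.106 = 0.904.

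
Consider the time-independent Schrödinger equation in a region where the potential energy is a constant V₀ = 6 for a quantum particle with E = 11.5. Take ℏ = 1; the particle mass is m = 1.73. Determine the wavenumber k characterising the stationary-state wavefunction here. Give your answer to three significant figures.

With E > V₀ the solution is oscillatory, ψ ∝ e^{±ikx} with k = √(2m(E − V₀))/ℏ.
k = √(2 × 1.73 × 5.5) = 4.362.

k = 4.36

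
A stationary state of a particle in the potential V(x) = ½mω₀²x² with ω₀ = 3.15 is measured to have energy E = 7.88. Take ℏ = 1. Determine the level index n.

n = 2

Invert E_n = (n + ½)ℏω₀: n = E/ℏω₀ − ½ = 2.002, so n = 2.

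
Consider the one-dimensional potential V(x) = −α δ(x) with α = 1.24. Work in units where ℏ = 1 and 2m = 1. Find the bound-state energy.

E = -0.384

For x ≠ 0 the bound state is ψ ∝ e^{−κ|x|}; integrating the TISE across the delta gives the cusp condition 2κ = 2mα/ℏ², so κ = 0.6200.
Then E = −ℏ²κ²/(2m) = −mα²/(2ℏ²) = -0.3844.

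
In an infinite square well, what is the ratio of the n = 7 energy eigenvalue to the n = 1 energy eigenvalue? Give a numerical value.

Since E_n ∝ n², the ratio is (7/1)² = 49.

49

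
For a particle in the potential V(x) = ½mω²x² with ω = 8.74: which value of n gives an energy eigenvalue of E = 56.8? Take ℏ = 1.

n = 6

Invert E_n = (n + ½)ℏω: n = E/ℏω − ½ = 5.999, so n = 6.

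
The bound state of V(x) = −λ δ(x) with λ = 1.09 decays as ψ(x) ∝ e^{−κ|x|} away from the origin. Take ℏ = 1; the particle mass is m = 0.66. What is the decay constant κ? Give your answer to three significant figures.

κ = 0.719

Integrating the TISE across x = 0 gives the cusp condition ψ'(0⁺) − ψ'(0⁻) = −(2mλ/ℏ²)ψ(0).
With ψ ∝ e^{−κ|x|} this yields −2κ = −2mλ/ℏ², so κ = mλ/ℏ² = 0.7194.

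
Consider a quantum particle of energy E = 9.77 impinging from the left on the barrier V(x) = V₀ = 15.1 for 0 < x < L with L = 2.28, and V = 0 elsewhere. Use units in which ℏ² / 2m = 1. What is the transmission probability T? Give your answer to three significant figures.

Since E < V₀ the interior solution is evanescent with decay constant κ = √(2m(V₀ − E))/ℏ = 2.309.
κL = 5.264, sinh(κL) = 96.60.
The exact tunnelling result is T⁻¹ = 1 + V₀² sinh²(κL) / [4E(V₀ − E)] = 10220, so T = 0.0000979.

T = 0.0000979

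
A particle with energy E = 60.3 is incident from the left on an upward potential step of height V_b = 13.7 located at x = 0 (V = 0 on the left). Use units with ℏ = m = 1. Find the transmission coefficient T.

T = 0.996

The wavenumbers are k₁ = √(2mE)/ℏ = 10.98 on the left and k₂ = √(2m(E − V_b))/ℏ = 9.654 on the right.
Continuity of ψ and ψ′ at the step yields the reflection amplitude r = (k₁ − k₂)/(k₁ + k₂) = 0.06434; thus R = |r|² = 0.004140, T = 0.9959.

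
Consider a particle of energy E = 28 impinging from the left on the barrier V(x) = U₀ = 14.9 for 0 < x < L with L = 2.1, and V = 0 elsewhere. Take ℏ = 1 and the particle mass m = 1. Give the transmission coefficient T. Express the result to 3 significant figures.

E > U₀: inside the barrier k₂ = √(2m(E − U₀))/ℏ = 5.119, k₂L = 10.75.
T = [1 + U₀² sin²(k₂L) / (4E(E − U₀))]⁻¹ = 1/1.142 = 0.875.

T = 0.875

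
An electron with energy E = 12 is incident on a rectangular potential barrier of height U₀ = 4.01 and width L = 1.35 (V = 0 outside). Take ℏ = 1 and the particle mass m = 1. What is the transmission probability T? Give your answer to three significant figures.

E > U₀: inside the barrier k₂ = √(2m(E − U₀))/ℏ = 3.997, k₂L = 5.397.
Matching at both interfaces gives T⁻¹ = 1 + U₀² sin²(k₂L) / [4E(E − U₀)] = 1.025, hence T = 0.975.

T = 0.975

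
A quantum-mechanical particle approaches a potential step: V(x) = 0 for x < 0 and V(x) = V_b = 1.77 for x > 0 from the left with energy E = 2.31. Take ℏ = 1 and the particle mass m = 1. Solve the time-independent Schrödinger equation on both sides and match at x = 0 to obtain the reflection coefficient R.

On each side the TISE gives plane waves with k = √(2m(E − V))/ℏ: k₁ = √(2·1·2.31) = 2.149, k₂ = √(2·1·0.54) = 1.039.
Matching ψ and ψ′ at x = 0 gives r = (k₁ − k₂)/(k₁ + k₂), so R = r² = 0.1212 and T = 1 − R = 0.8788.

R = 0.121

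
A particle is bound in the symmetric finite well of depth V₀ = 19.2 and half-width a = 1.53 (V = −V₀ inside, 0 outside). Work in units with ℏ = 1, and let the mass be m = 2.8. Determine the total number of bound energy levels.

N = 11

The dimensionless depth is z₀ = a√(2mV₀)/ℏ = 1.53 × √(107.5) = 15.86.
A new bound state (alternating even/odd) appears each time z₀ passes a multiple of π/2, so N = ⌊2z₀/π⌋ + 1 = ⌊10.10⌋ + 1 = 11.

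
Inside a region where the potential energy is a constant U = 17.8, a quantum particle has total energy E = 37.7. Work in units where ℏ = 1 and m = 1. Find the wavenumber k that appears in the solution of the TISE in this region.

With E > U the solution is oscillatory, ψ ∝ e^{±ikx} with k = √(2m(E − U))/ℏ.
k = √(2 × 1 × 19.9) = 6.309.

k = 6.31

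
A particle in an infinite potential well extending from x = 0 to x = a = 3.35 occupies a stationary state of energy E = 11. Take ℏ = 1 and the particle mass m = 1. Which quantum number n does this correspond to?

From E_n = n²π²ℏ²/(2ma²) invert to n = √(2ma²E)/(πℏ).
n = (3.35/π) × √(2 × 1 × 11) = 5.002 → n = 5.

n = 5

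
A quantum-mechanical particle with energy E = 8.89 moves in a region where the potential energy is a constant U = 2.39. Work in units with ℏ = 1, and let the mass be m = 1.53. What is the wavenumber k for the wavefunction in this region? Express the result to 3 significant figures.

k = 4.46

With E > U the solution is oscillatory, ψ ∝ e^{±ikx} with k = √(2m(E − U))/ℏ.
k = √(2 × 1.53 × 6.5) = 4.460.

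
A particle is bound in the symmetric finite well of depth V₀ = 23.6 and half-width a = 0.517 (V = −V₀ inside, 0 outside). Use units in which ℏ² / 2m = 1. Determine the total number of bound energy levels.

The dimensionless depth is z₀ = a√(2mV₀)/ℏ = 0.517 × √(23.60) = 2.512.
The even/odd transcendental equations gain one root per π/2 in z₀, giving N = 1 + ⌊2z₀/π⌋ = 1 + ⌊1.599⌋ = 2.

N = 2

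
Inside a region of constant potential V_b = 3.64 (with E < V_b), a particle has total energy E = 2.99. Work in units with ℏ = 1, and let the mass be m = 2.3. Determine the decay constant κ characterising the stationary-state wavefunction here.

κ = 1.73

Since E < V_b the TISE in this region is ψ'' = κ²ψ with κ = √(2m(V_b − E))/ℏ.
κ = √(2 × 2.3 × 0.65) = 1.729.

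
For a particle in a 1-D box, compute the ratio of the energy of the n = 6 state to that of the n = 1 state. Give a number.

Since E_n ∝ n², the ratio is (6/1)² = 36.

36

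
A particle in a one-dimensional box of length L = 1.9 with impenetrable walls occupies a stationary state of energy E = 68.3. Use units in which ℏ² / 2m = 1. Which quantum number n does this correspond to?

n = 5

For an infinite well E_n = n²π²ℏ²/(2mL²), so n = (L/πℏ)√(2mE).
n = (1.9/π) × √(2 × 0.5 × 68.3) = 4.998 → n = 5.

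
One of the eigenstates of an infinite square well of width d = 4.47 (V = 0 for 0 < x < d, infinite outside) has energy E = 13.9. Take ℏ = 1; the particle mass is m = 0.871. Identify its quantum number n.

For an infinite well E_n = n²π²ℏ²/(2md²), so n = (d/πℏ)√(2mE).
n = (4.47/π) × √(2 × 0.871 × 13.9) = 7.001 → n = 7.

n = 7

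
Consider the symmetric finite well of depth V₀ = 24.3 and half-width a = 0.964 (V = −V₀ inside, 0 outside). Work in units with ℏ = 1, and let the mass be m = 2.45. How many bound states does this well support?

Define the well-strength parameter z₀ = (a/ℏ)√(2mV₀) = 0.964 × √(2·2.45·24.3) = 10.52.
A new bound state (alternating even/odd) appears each time z₀ passes a multiple of π/2, so N = ⌊2z₀/π⌋ + 1 = ⌊6.697⌋ + 1 = 7.

N = 7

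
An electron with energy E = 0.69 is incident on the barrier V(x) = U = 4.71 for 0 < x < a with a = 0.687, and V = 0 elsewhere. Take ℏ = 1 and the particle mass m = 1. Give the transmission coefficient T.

Since E < U the interior solution is evanescent with decay constant κ = √(2m(U − E))/ℏ = 2.835.
κa = 1.948, sinh(κa) = 3.436.
The exact tunnelling result is T⁻¹ = 1 + U² sinh²(κa) / [4E(U − E)] = 24.61, so T = 0.0406.

T = 0.0406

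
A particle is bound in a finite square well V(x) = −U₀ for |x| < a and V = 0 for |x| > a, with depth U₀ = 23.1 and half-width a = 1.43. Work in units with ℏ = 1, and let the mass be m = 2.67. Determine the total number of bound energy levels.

Define the well-strength parameter z₀ = (a/ℏ)√(2mU₀) = 1.43 × √(2·2.67·23.1) = 15.88.
A new bound state (alternating even/odd) appears each time z₀ passes a multiple of π/2, so N = ⌊2z₀/π⌋ + 1 = ⌊10.11⌋ + 1 = 11.

N = 11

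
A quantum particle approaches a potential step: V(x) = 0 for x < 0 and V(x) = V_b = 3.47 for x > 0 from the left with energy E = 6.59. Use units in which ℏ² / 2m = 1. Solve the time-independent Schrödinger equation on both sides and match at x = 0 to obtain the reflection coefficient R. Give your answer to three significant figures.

On each side the TISE gives plane waves with k = √(2m(E − V))/ℏ: k₁ = √(2·½·6.59) = 2.567, k₂ = √(2·½·3.12) = 1.766.
Continuity of ψ and ψ′ at the step yields the reflection amplitude r = (k₁ − k₂)/(k₁ + k₂) = 0.1848; thus R = |r|² = 0.03414, T = 0.9659.

R = 0.0341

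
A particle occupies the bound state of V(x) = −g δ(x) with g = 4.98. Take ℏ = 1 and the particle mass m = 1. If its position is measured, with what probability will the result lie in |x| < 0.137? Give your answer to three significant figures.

The normalised bound state is ψ = √κ e^{−κ|x|} with κ = mg/ℏ² = 4.980.
P(|x| < d) = ∫_{−d}^{d} κ e^{−2κ|x|} dx = 1 − e^{−2κd} = 1 − e^{−1.365} = 0.7445.

P = 0.744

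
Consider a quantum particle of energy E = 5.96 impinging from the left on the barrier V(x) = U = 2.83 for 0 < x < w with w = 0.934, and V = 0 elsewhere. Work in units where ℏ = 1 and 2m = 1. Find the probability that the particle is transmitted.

T = 0.904

E > U: inside the barrier k₂ = √(2m(E − U))/ℏ = 1.769, k₂w = 1.652.
T = [1 + U² sin²(k₂w) / (4E(E − U))]⁻¹ = 1/1.107 = 0.904.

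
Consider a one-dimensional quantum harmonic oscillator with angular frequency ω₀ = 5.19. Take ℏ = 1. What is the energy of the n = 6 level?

E = 33.7

The oscillator eigenvalues are E_n = ℏω₀(n + ½), so E_6 = 5.19 × 6.5 = 33.74.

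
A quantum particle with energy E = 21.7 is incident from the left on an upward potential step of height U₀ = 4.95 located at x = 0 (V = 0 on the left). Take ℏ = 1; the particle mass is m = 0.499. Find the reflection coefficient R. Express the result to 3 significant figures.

On each side the TISE gives plane waves with k = √(2m(E − V))/ℏ: k₁ = √(2·0.499·21.7) = 4.654, k₂ = √(2·0.499·16.75) = 4.089.
Matching ψ and ψ′ at x = 0 gives r = (k₁ − k₂)/(k₁ + k₂), so R = r² = 0.004178 and T = 1 − R = 0.9958.

R = 0.00418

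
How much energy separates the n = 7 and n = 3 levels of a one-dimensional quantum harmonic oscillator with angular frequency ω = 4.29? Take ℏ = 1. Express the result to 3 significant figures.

ΔE = 17.2

E_n = ℏω(n + ½), so ΔE = (7 − 3) ℏω = 4 × 4.29 = 17.16.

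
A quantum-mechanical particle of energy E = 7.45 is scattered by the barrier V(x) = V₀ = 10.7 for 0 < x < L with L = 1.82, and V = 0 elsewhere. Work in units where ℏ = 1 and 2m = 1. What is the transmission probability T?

T = 0.00477

Since E < V₀ the interior solution is evanescent with decay constant κ = √(2m(V₀ − E))/ℏ = 1.803.
κL = 3.281, sinh(κL) = 13.28.
The exact tunnelling result is T⁻¹ = 1 + V₀² sinh²(κL) / [4E(V₀ − E)] = 209.6, so T = 0.00477.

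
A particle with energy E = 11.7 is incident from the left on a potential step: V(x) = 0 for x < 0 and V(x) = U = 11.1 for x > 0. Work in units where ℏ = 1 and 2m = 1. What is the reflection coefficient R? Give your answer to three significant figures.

R = 0.398

The wavenumbers are k₁ = √(2mE)/ℏ = 3.421 on the left and k₂ = √(2m(E − U))/ℏ = 0.7746 on the right.
Matching ψ and ψ′ at x = 0 gives r = (k₁ − k₂)/(k₁ + k₂), so R = r² = 0.3978 and T = 1 − R = 0.6022.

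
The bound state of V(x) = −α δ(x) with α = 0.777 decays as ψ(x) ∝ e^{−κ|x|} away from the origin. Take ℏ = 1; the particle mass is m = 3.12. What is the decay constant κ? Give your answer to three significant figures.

Integrating the TISE across x = 0 gives the cusp condition ψ'(0⁺) − ψ'(0⁻) = −(2mα/ℏ²)ψ(0).
With ψ ∝ e^{−κ|x|} this yields −2κ = −2mα/ℏ², so κ = mα/ℏ² = 2.424.

κ = 2.42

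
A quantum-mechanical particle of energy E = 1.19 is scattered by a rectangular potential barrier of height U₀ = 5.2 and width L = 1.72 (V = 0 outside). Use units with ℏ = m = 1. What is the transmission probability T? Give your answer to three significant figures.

T = 0.000166

E < U₀: inside the barrier ψ ∝ e^{±κx} with κ = √(2m(U₀ − E))/ℏ = 2.832.
κL = 4.871, sinh(κL) = 65.22.
The exact tunnelling result is T⁻¹ = 1 + U₀² sinh²(κL) / [4E(U₀ − E)] = 6027, so T = 0.000166.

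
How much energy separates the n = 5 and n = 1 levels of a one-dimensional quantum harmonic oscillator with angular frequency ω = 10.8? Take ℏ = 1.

E_n = ℏω(n + ½), so ΔE = (5 − 1) ℏω = 4 × 10.8 = 43.20.

ΔE = 43.2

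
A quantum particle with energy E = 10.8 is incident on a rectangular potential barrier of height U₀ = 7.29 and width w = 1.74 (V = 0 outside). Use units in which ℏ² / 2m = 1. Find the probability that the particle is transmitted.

Above the barrier the interior wavenumber is k₂ = √(2m(E − U₀))/ℏ = 1.873, giving phase k₂w = 3.260.
T = [1 + U₀² sin²(k₂w) / (4E(E − U₀))]⁻¹ = 1/1.005 = 0.995.

T = 0.995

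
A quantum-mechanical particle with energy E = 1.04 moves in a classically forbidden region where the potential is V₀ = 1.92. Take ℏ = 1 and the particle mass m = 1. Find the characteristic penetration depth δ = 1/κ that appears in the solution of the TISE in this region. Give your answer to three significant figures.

Since E < V₀ the TISE in this region is ψ'' = κ²ψ with κ = √(2m(V₀ − E))/ℏ.
κ = √(2 × 1 × 0.88) = 1.327. The penetration depth is δ = 1/κ = 0.754.

δ = 0.754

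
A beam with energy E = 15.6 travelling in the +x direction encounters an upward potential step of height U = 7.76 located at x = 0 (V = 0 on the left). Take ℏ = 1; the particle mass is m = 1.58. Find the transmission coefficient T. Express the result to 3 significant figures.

T = 0.971

The wavenumbers are k₁ = √(2mE)/ℏ = 7.021 on the left and k₂ = √(2m(E − U))/ℏ = 4.977 on the right.
Continuity of ψ and ψ′ at the step yields the reflection amplitude r = (k₁ − k₂)/(k₁ + k₂) = 0.1703; thus R = |r|² = 0.02901, T = 0.9710.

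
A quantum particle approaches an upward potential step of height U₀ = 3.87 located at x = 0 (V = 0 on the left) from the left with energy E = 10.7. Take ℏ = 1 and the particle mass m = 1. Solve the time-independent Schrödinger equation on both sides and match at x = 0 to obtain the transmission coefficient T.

T = 0.988

On each side the TISE gives plane waves with k = √(2m(E − V))/ℏ: k₁ = √(2·1·10.7) = 4.626, k₂ = √(2·1·6.83) = 3.696.
Matching ψ and ψ′ at x = 0 gives r = (k₁ − k₂)/(k₁ + k₂), so R = r² = 0.01249 and T = 1 − R = 0.9875.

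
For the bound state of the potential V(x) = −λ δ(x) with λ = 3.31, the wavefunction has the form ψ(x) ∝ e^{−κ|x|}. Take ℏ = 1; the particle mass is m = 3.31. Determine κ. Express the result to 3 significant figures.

Integrating the TISE across x = 0 gives the cusp condition ψ'(0⁺) − ψ'(0⁻) = −(2mλ/ℏ²)ψ(0).
With ψ ∝ e^{−κ|x|} this yields −2κ = −2mλ/ℏ², so κ = mλ/ℏ² = 10.96.

κ = 11.0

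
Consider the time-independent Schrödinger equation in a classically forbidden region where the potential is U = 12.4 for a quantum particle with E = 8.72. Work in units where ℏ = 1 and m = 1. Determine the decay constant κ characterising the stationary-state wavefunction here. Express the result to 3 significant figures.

κ = 2.71

Since E < U the TISE in this region is ψ'' = κ²ψ with κ = √(2m(U − E))/ℏ.
κ = √(2 × 1 × 3.68) = 2.713.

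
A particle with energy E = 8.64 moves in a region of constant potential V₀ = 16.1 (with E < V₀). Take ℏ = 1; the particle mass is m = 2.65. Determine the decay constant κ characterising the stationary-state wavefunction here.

κ = 6.29

Since E < V₀ the TISE in this region is ψ'' = κ²ψ with κ = √(2m(V₀ − E))/ℏ.
κ = √(2 × 2.65 × 7.46) = 6.288.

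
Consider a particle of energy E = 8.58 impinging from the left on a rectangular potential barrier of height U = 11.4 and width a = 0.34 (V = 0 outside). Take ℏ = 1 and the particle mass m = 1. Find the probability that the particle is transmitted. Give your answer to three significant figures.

Since E < U the interior solution is evanescent with decay constant κ = √(2m(U − E))/ℏ = 2.375.
κa = 0.8075, sinh(κa) = 0.8981.
Matching ψ, ψ′ at both faces gives T = [1 + U² sinh²(κa) / (4E(U − E))]⁻¹ = 1/2.083 = 0.480.

T = 0.480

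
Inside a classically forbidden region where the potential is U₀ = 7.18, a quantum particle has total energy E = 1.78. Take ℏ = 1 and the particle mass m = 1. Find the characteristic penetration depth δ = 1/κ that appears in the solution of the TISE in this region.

Since E < U₀ the TISE in this region is ψ'' = κ²ψ with κ = √(2m(U₀ − E))/ℏ.
κ = √(2 × 1 × 5.4) = 3.286. The penetration depth is δ = 1/κ = 0.304.

δ = 0.304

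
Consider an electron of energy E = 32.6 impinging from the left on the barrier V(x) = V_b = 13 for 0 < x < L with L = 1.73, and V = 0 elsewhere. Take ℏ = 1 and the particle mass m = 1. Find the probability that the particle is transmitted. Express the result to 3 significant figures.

Above the barrier the interior wavenumber is k₂ = √(2m(E − V_b))/ℏ = 6.261, giving phase k₂L = 10.83.
Matching at both interfaces gives T⁻¹ = 1 + V_b² sin²(k₂L) / [4E(E − V_b)] = 1.064, hence T = 0.940.

T = 0.940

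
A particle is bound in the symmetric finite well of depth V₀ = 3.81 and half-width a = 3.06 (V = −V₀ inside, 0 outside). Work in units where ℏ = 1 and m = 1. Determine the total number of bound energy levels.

N = 6

The dimensionless depth is z₀ = a√(2mV₀)/ℏ = 3.06 × √(7.620) = 8.447.
The even/odd transcendental equations gain one root per π/2 in z₀, giving N = 1 + ⌊2z₀/π⌋ = 1 + ⌊5.377⌋ = 6.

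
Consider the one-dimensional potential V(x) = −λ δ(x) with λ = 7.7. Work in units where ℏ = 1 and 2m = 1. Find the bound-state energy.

E = -14.8

For x ≠ 0 the bound state is ψ ∝ e^{−κ|x|}; integrating the TISE across the delta gives the cusp condition 2κ = 2mλ/ℏ², so κ = 3.850.
Then E = −ℏ²κ²/(2m) = −mλ²/(2ℏ²) = -14.82.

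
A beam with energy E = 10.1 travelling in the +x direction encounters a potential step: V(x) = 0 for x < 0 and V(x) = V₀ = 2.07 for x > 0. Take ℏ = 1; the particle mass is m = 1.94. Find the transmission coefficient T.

The wavenumbers are k₁ = √(2mE)/ℏ = 6.260 on the left and k₂ = √(2m(E − V₀))/ℏ = 5.582 on the right.
Matching ψ and ψ′ at x = 0 gives r = (k₁ − k₂)/(k₁ + k₂), so R = r² = 0.003280 and T = 1 − R = 0.9967.

T = 0.997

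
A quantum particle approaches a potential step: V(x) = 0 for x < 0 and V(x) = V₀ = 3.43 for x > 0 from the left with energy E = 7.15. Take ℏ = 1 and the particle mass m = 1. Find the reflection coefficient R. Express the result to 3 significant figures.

R = 0.0262

On each side the TISE gives plane waves with k = √(2m(E − V))/ℏ: k₁ = √(2·1·7.15) = 3.782, k₂ = √(2·1·3.72) = 2.728.
Matching ψ and ψ′ at x = 0 gives r = (k₁ − k₂)/(k₁ + k₂), so R = r² = 0.02621 and T = 1 − R = 0.9738.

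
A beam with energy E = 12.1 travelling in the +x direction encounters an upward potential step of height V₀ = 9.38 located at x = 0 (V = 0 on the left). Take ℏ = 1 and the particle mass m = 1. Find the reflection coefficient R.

On each side the TISE gives plane waves with k = √(2m(E − V))/ℏ: k₁ = √(2·1·12.1) = 4.919, k₂ = √(2·1·2.72) = 2.332.
Continuity of ψ and ψ′ at the step yields the reflection amplitude r = (k₁ − k₂)/(k₁ + k₂) = 0.3567; thus R = |r|² = 0.1273, T = 0.8727.

R = 0.127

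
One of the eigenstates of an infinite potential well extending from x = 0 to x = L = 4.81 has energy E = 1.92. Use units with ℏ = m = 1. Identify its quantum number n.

n = 3

From E_n = n²π²ℏ²/(2mL²) invert to n = √(2mL²E)/(πℏ).
n = (4.81/π) × √(2 × 1 × 1.92) = 3.000 → n = 3.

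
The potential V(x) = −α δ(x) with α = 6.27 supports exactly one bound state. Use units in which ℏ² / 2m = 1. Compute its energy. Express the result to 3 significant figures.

The bound state is ψ(x) = √κ e^{−κ|x|}. The derivative jump ψ'(0⁺) − ψ'(0⁻) = −(2mα/ℏ²)ψ(0) fixes κ = mα/ℏ² = 3.135.
Then E = −ℏ²κ²/(2m) = −mα²/(2ℏ²) = -9.828.

E = -9.83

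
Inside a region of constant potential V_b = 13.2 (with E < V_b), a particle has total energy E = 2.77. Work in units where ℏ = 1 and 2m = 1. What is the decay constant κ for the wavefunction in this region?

κ = 3.23

Since E < V_b the TISE in this region is ψ'' = κ²ψ with κ = √(2m(V_b − E))/ℏ.
κ = √(2 × 0.5 × 10.43) = 3.230.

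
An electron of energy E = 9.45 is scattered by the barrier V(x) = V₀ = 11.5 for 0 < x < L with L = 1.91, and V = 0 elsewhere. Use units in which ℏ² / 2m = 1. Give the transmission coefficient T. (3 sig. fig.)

Since E < V₀ the interior solution is evanescent with decay constant κ = √(2m(V₀ − E))/ℏ = 1.432.
κL = 2.735, sinh(κL) = 7.670.
The exact tunnelling result is T⁻¹ = 1 + V₀² sinh²(κL) / [4E(V₀ − E)] = 101.4, so T = 0.00986.

T = 0.00986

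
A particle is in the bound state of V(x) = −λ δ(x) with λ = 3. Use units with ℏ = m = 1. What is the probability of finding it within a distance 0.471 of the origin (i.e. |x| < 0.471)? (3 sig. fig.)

P = 0.941

The normalised bound state is ψ = √κ e^{−κ|x|} with κ = mλ/ℏ² = 3.000.
P(|x| < d) = ∫_{−d}^{d} κ e^{−2κ|x|} dx = 1 − e^{−2κd} = 1 − e^{−2.826} = 0.9408.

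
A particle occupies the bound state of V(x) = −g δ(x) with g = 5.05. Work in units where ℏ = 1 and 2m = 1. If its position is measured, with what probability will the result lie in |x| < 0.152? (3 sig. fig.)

The normalised bound state is ψ = √κ e^{−κ|x|} with κ = mg/ℏ² = 2.525.
P(|x| < d) = ∫_{−d}^{d} κ e^{−2κ|x|} dx = 1 − e^{−2κd} = 1 − e^{−0.7676} = 0.5359.

P = 0.536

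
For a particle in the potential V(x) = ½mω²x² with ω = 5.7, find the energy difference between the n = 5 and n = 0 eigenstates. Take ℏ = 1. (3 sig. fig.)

E_n = ℏω(n + ½), so ΔE = (5 − 0) ℏω = 5 × 5.7 = 28.50.

ΔE = 28.5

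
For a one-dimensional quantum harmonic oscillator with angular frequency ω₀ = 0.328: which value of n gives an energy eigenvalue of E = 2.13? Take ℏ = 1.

Invert E_n = (n + ½)ℏω₀: n = E/ℏω₀ − ½ = 5.994, so n = 6.

n = 6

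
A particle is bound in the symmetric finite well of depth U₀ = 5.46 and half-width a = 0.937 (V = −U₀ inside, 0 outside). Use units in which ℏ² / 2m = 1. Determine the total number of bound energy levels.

The dimensionless depth is z₀ = a√(2mU₀)/ℏ = 0.937 × √(5.460) = 2.189.
A new bound state (alternating even/odd) appears each time z₀ passes a multiple of π/2, so N = ⌊2z₀/π⌋ + 1 = ⌊1.394⌋ + 1 = 2.

N = 2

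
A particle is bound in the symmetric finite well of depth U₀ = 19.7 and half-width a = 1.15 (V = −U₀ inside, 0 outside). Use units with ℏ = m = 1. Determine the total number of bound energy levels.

N = 5

The dimensionless depth is z₀ = a√(2mU₀)/ℏ = 1.15 × √(39.40) = 7.218.
The even/odd transcendental equations gain one root per π/2 in z₀, giving N = 1 + ⌊2z₀/π⌋ = 1 + ⌊4.595⌋ = 5.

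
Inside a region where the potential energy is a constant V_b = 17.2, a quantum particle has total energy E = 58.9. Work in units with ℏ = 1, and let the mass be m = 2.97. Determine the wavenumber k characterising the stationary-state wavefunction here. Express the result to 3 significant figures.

k = 15.7

With E > V_b the solution is oscillatory, ψ ∝ e^{±ikx} with k = √(2m(E − V_b))/ℏ.
k = √(2 × 2.97 × 41.7) = 15.74.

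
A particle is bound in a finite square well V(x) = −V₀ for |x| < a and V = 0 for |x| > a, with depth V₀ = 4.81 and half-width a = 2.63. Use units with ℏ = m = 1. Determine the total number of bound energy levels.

N = 6

Define the well-strength parameter z₀ = (a/ℏ)√(2mV₀) = 2.63 × √(2·1·4.81) = 8.157.
A new bound state (alternating even/odd) appears each time z₀ passes a multiple of π/2, so N = ⌊2z₀/π⌋ + 1 = ⌊5.193⌋ + 1 = 6.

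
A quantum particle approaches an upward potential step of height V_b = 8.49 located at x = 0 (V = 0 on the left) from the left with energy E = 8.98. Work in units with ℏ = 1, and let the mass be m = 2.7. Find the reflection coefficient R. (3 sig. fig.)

R = 0.386

On each side the TISE gives plane waves with k = √(2m(E − V))/ℏ: k₁ = √(2·2.7·8.98) = 6.964, k₂ = √(2·2.7·0.49) = 1.627.
Continuity of ψ and ψ′ at the step yields the reflection amplitude r = (k₁ − k₂)/(k₁ + k₂) = 0.6213; thus R = |r|² = 0.3860, T = 0.6140.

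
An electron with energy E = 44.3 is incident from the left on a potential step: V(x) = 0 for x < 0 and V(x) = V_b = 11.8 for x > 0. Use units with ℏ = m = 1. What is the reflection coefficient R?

The wavenumbers are k₁ = √(2mE)/ℏ = 9.413 on the left and k₂ = √(2m(E − V_b))/ℏ = 8.062 on the right.
Continuity of ψ and ψ′ at the step yields the reflection amplitude r = (k₁ − k₂)/(k₁ + k₂) = 0.07728; thus R = |r|² = 0.005972, T = 0.9940.

R = 0.00597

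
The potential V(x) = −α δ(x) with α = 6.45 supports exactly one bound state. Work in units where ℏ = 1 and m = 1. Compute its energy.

E = -20.8

For x ≠ 0 the bound state is ψ ∝ e^{−κ|x|}; integrating the TISE across the delta gives the cusp condition 2κ = 2mα/ℏ², so κ = 6.450.
Then E = −ℏ²κ²/(2m) = −mα²/(2ℏ²) = -20.80.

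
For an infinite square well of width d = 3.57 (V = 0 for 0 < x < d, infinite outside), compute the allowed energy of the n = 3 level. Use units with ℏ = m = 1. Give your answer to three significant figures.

Requiring ψ(0) = ψ(d) = 0 quantises k = nπ/d, hence E_n = ℏ²k²/2m = n²π²ℏ²/(2md²).
E_3 = 3² × π² / (2 × 1 × 3.57²) = 3.485.

E = 3.48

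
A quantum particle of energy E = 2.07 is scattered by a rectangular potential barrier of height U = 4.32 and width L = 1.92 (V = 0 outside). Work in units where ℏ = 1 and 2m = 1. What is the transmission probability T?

E < U: inside the barrier ψ ∝ e^{±κx} with κ = √(2m(U − E))/ℏ = 1.500.
κL = 2.880, sinh(κL) = 8.879.
The exact tunnelling result is T⁻¹ = 1 + U² sinh²(κL) / [4E(U − E)] = 79.97, so T = 0.0125.

T = 0.0125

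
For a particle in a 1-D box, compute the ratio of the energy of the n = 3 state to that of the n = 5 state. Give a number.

E_n = n²π²ℏ²/(2mL²) so the ratio is n₂²/n₁² = 9/25 = 0.36.

0.36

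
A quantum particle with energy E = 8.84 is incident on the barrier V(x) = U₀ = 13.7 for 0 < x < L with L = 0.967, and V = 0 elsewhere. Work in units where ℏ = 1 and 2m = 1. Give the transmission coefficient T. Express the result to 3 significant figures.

T = 0.0503

E < U₀: inside the barrier ψ ∝ e^{±κx} with κ = √(2m(U₀ − E))/ℏ = 2.205.
κL = 2.132, sinh(κL) = 4.156.
Matching ψ, ψ′ at both faces gives T = [1 + U₀² sinh²(κL) / (4E(U₀ − E))]⁻¹ = 1/19.86 = 0.0503.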